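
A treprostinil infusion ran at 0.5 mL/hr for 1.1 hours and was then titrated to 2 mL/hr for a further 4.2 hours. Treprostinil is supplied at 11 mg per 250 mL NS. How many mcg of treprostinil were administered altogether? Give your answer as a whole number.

394 mcg

Concentration = 11 mg ÷ 250 mL = 0.044 mg/mL
Stage 1: 0.5 mL/hr × 1.1 hr = 0.55 mL → 0.55 mL × 0.044 mg/mL = 0.0242 mg
Stage 2: 2 mL/hr × 4.2 hr = 8.4 mL → 8.4 mL × 0.044 mg/mL = 0.3696 mg
Total = 0.0242 + 0.3696 = 0.3938 mg = 393.8 mcg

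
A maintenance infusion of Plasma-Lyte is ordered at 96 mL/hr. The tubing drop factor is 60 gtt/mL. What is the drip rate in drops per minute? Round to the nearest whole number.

96 gtt/min

96 mL/hr ÷ 60 min/hr = 1.6 mL/min
1.6 mL/min × 60 gtt/mL = 96 gtt/min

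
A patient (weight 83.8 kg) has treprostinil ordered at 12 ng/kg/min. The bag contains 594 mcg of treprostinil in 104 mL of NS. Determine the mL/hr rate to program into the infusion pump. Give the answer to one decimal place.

Dose = 12 ng/kg/min × 83.8 kg = 1005.6 ng/min
1005.6 ng/min × 60 min/hr = 60336 ng/hr
Concentration = 594 mcg ÷ 104 mL = 5.711538 mcg/mL = 5711.538 ng/mL
Rate = 60336 ng/hr ÷ 5711.538 ng/mL = 10.56388 mL/hr

10.6 mL/hr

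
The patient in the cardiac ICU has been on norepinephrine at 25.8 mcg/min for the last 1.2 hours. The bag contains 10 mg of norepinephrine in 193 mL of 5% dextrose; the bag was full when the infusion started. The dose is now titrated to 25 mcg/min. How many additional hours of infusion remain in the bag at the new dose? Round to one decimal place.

Initial rate:
25.8 mcg/min × 60 min/hr = 1548 mcg/hr
Concentration = 10 mg ÷ 193 mL = 0.05181347 mg/mL = 51.81347 mcg/mL
Rate = 1548 mcg/hr ÷ 51.81347 mcg/mL = 29.8764 mL/hr
Volume infused so far = 29.8764 mL/hr × 1.2 hr = 35.85168 mL
Volume remaining = 193 − 35.85168 = 157.1483 mL
New rate:
25 mcg/min × 60 min/hr = 1500 mcg/hr
Rate = 1500 mcg/hr ÷ 51.81347 mcg/mL = 28.95 mL/hr
Time remaining = 157.1483 mL ÷ 28.95 mL/hr = 5.428267 hr

5.4 hours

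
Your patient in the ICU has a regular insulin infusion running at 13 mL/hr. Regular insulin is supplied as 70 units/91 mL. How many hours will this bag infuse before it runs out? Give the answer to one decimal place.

Duration = 91 mL ÷ 13 mL/hr = 7 hr

7.0 hours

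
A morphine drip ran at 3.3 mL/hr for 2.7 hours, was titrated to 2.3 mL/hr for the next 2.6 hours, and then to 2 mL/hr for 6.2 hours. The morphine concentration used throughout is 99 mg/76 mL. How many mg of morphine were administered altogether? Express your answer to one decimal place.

35.5 mg

Concentration = 99 mg ÷ 76 mL = 1.302632 mg/mL
Stage 1: 3.3 mL/hr × 2.7 hr = 8.91 mL → 8.91 mL × 1.302632 mg/mL = 11.60645 mg
Stage 2: 2.3 mL/hr × 2.6 hr = 5.98 mL → 5.98 mL × 1.302632 mg/mL = 7.789737 mg
Stage 3: 2 mL/hr × 6.2 hr = 12.4 mL → 12.4 mL × 1.302632 mg/mL = 16.15263 mg
Total = 11.60645 + 7.789737 + 16.15263 = 35.54882 mg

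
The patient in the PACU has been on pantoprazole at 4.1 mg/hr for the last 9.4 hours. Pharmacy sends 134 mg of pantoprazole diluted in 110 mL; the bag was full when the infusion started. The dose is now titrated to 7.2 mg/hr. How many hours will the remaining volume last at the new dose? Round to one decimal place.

Initial rate:
Concentration = 134 mg ÷ 110 mL = 1.218182 mg/mL
Rate = 4.1 mg/hr ÷ 1.218182 mg/mL = 3.365672 mL/hr
Volume infused so far = 3.365672 mL/hr × 9.4 hr = 31.63731 mL
Volume remaining = 110 − 31.63731 = 78.36269 mL
New rate:
Rate = 7.2 mg/hr ÷ 1.218182 mg/mL = 5.910448 mL/hr
Time remaining = 78.36269 mL ÷ 5.910448 mL/hr = 13.25833 hr

13.3 hours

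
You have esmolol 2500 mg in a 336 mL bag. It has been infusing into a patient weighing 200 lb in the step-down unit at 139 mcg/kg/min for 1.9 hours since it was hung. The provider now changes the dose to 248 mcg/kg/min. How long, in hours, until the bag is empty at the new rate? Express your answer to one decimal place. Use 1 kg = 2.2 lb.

Initial rate:
Weight = 200 lb ÷ 2.2 lb/kg = 90.90909 kg
Dose = 139 mcg/kg/min × 90.90909 kg = 12636.36 mcg/min
12636.36 mcg/min × 60 min/hr = 758181.8 mcg/hr
Concentration = 2500 mg ÷ 336 mL = 7.440476 mg/mL = 7440.476 mcg/mL
Rate = 758181.8 mcg/hr ÷ 7440.476 mcg/mL = 101.8996 mL/hr
Volume infused so far = 101.8996 mL/hr × 1.9 hr = 193.6093 mL
Volume remaining = 336 − 193.6093 = 142.3907 mL
New rate:
Dose = 248 mcg/kg/min × 90.90909 kg = 22545.45 mcg/min
22545.45 mcg/min × 60 min/hr = 1352727 mcg/hr
Rate = 1352727 mcg/hr ÷ 7440.476 mcg/mL = 181.8065 mL/hr
Time remaining = 142.3907 mL ÷ 181.8065 mL/hr = 0.7831989 hr

0.8 hours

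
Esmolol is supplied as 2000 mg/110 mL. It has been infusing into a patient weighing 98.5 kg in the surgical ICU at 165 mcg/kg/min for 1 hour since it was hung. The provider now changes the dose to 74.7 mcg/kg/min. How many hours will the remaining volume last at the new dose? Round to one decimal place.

Initial rate:
Dose = 165 mcg/kg/min × 98.5 kg = 16252.5 mcg/min
16252.5 mcg/min × 60 min/hr = 975150 mcg/hr
Concentration = 2000 mg ÷ 110 mL = 18.18182 mg/mL = 18181.82 mcg/mL
Rate = 975150 mcg/hr ÷ 18181.82 mcg/mL = 53.63325 mL/hr
Volume infused so far = 53.63325 mL/hr × 1 hr = 53.63325 mL
Volume remaining = 110 − 53.63325 = 56.36675 mL
New rate:
Dose = 74.7 mcg/kg/min × 98.5 kg = 7357.95 mcg/min
7357.95 mcg/min × 60 min/hr = 441477 mcg/hr
Rate = 441477 mcg/hr ÷ 18181.82 mcg/mL = 24.28124 mL/hr
Time remaining = 56.36675 mL ÷ 24.28124 mL/hr = 2.321412 hr

2.3 hours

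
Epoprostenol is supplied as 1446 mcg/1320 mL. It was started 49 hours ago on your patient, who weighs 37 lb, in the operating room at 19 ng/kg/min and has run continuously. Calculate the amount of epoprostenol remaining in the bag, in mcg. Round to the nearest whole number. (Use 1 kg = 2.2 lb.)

507 mcg

Weight = 37 lb ÷ 2.2 lb/kg = 16.81818 kg
Dose = 19 ng/kg/min × 16.81818 kg = 319.5455 ng/min
319.5455 ng/min × 60 min/hr = 19172.73 ng/hr
Concentration = 1446 mcg ÷ 1320 mL = 1.095455 mcg/mL = 1095.455 ng/mL
Rate = 19172.73 ng/hr ÷ 1095.455 ng/mL = 17.50207 mL/hr
Volume infused = 17.50207 mL/hr × 49 hr = 857.6017 mL
Volume remaining = 1320 − 857.6017 = 462.3983 mL
Drug remaining = 462.3983 mL × 1095.455 ng/mL = 506536.4 ng = 506.5364 mcg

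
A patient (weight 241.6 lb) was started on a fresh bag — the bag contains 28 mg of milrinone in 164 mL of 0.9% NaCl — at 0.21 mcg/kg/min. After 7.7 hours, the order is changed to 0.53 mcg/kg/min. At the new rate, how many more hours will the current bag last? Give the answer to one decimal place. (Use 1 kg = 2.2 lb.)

Initial rate:
Weight = 241.6 lb ÷ 2.2 lb/kg = 109.8182 kg
Dose = 0.21 mcg/kg/min × 109.8182 kg = 23.06182 mcg/min
23.06182 mcg/min × 60 min/hr = 1383.709 mcg/hr
Concentration = 28 mg ÷ 164 mL = 0.1707317 mg/mL = 170.7317 mcg/mL
Rate = 1383.709 mcg/hr ÷ 170.7317 mcg/mL = 8.104582 mL/hr
Volume infused so far = 8.104582 mL/hr × 7.7 hr = 62.40528 mL
Volume remaining = 164 − 62.40528 = 101.5947 mL
New rate:
Dose = 0.53 mcg/kg/min × 109.8182 kg = 58.20364 mcg/min
58.20364 mcg/min × 60 min/hr = 3492.218 mcg/hr
Rate = 3492.218 mcg/hr ÷ 170.7317 mcg/mL = 20.45442 mL/hr
Time remaining = 101.5947 mL ÷ 20.45442 mL/hr = 4.966883 hr

5.0 hours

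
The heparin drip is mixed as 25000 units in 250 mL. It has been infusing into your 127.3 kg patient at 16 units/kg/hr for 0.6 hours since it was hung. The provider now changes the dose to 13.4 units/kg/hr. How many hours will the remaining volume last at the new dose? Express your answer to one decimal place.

13.9 hours

Initial rate:
Dose = 16 units/kg/hr × 127.3 kg = 2036.8 units/hr
Concentration = 25000 units ÷ 250 mL = 100 units/mL
Rate = 2036.8 units/hr ÷ 100 units/mL = 20.368 mL/hr
Volume infused so far = 20.368 mL/hr × 0.6 hr = 12.2208 mL
Volume remaining = 250 − 12.2208 = 237.7792 mL
New rate:
Dose = 13.4 units/kg/hr × 127.3 kg = 1705.82 units/hr
Rate = 1705.82 units/hr ÷ 100 units/mL = 17.0582 mL/hr
Time remaining = 237.7792 mL ÷ 17.0582 mL/hr = 13.93929 hr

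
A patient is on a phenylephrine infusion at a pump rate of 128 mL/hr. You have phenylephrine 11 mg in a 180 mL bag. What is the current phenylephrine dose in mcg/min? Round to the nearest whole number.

Concentration = 11 mg ÷ 180 mL = 0.06111111 mg/mL = 61.11111 mcg/mL
Drug rate = 128 mL/hr × 61.11111 mcg/mL = 7822.222 mcg/hr
7822.222 mcg/hr ÷ 60 min/hr = 130.3704 mcg/min

130 mcg/min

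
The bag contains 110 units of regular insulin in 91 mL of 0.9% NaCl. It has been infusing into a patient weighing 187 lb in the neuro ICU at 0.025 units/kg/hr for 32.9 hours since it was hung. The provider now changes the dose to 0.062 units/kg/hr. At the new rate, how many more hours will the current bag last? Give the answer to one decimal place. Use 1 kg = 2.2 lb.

7.6 hours

Initial rate:
Weight = 187 lb ÷ 2.2 lb/kg = 85 kg
Dose = 0.025 units/kg/hr × 85 kg = 2.125 units/hr
Concentration = 110 units ÷ 91 mL = 1.208791 units/mL
Rate = 2.125 units/hr ÷ 1.208791 units/mL = 1.757955 mL/hr
Volume infused so far = 1.757955 mL/hr × 32.9 hr = 57.8367 mL
Volume remaining = 91 − 57.8367 = 33.1633 mL
New rate:
Dose = 0.062 units/kg/hr × 85 kg = 5.27 units/hr
Rate = 5.27 units/hr ÷ 1.208791 units/mL = 4.359727 mL/hr
Time remaining = 33.1633 mL ÷ 4.359727 mL/hr = 7.606736 hr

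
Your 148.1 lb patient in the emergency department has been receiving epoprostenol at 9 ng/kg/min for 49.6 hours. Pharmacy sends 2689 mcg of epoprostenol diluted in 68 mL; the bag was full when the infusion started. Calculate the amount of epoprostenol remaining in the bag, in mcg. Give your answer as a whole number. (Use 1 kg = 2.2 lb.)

Weight = 148.1 lb ÷ 2.2 lb/kg = 67.31818 kg
Dose = 9 ng/kg/min × 67.31818 kg = 605.8636 ng/min
605.8636 ng/min × 60 min/hr = 36351.82 ng/hr
Concentration = 2689 mcg ÷ 68 mL = 39.54412 mcg/mL = 39544.12 ng/mL
Rate = 36351.82 ng/hr ÷ 39544.12 ng/mL = 0.9192725 mL/hr
Volume infused = 0.9192725 mL/hr × 49.6 hr = 45.59591 mL
Volume remaining = 68 − 45.59591 = 22.40409 mL
Drug remaining = 22.40409 mL × 39544.12 ng/mL = 885949.8 ng = 885.9498 mcg

886 mcg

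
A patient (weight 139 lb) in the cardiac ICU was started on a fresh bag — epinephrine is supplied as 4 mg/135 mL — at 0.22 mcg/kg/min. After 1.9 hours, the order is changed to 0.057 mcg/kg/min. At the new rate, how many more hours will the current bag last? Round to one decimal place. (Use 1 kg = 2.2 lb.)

11.2 hours

Initial rate:
Weight = 139 lb ÷ 2.2 lb/kg = 63.18182 kg
Dose = 0.22 mcg/kg/min × 63.18182 kg = 13.9 mcg/min
13.9 mcg/min × 60 min/hr = 834 mcg/hr
Concentration = 4 mg ÷ 135 mL = 0.02962963 mg/mL = 29.62963 mcg/mL
Rate = 834 mcg/hr ÷ 29.62963 mcg/mL = 28.1475 mL/hr
Volume infused so far = 28.1475 mL/hr × 1.9 hr = 53.48025 mL
Volume remaining = 135 − 53.48025 = 81.51975 mL
New rate:
Dose = 0.057 mcg/kg/min × 63.18182 kg = 3.601364 mcg/min
3.601364 mcg/min × 60 min/hr = 216.0818 mcg/hr
Rate = 216.0818 mcg/hr ÷ 29.62963 mcg/mL = 7.292761 mL/hr
Time remaining = 81.51975 mL ÷ 7.292761 mL/hr = 11.17817 hr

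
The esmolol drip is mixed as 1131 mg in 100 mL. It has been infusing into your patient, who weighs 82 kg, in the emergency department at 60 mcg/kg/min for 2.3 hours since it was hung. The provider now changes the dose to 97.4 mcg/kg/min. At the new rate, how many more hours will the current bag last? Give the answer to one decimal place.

0.9 hours

Initial rate:
Dose = 60 mcg/kg/min × 82 kg = 4920 mcg/min
4920 mcg/min × 60 min/hr = 295200 mcg/hr
Concentration = 1131 mg ÷ 100 mL = 11.31 mg/mL = 11310 mcg/mL
Rate = 295200 mcg/hr ÷ 11310 mcg/mL = 26.1008 mL/hr
Volume infused so far = 26.1008 mL/hr × 2.3 hr = 60.03183 mL
Volume remaining = 100 − 60.03183 = 39.96817 mL
New rate:
Dose = 97.4 mcg/kg/min × 82 kg = 7986.8 mcg/min
7986.8 mcg/min × 60 min/hr = 479208 mcg/hr
Rate = 479208 mcg/hr ÷ 11310 mcg/mL = 42.37029 mL/hr
Time remaining = 39.96817 mL ÷ 42.37029 mL/hr = 0.9433065 hr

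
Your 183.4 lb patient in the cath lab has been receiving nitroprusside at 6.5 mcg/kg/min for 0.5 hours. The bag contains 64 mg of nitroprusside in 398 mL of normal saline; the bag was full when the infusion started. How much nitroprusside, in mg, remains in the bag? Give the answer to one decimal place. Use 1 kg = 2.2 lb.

Weight = 183.4 lb ÷ 2.2 lb/kg = 83.36364 kg
Dose = 6.5 mcg/kg/min × 83.36364 kg = 541.8636 mcg/min
541.8636 mcg/min × 60 min/hr = 32511.82 mcg/hr
Concentration = 64 mg ÷ 398 mL = 0.160804 mg/mL = 160.804 mcg/mL
Rate = 32511.82 mcg/hr ÷ 160.804 mcg/mL = 202.1829 mL/hr
Volume infused = 202.1829 mL/hr × 0.5 hr = 101.0914 mL
Volume remaining = 398 − 101.0914 = 296.9086 mL
Drug remaining = 296.9086 mL × 160.804 mcg/mL = 47744.09 mcg = 47.74409 mg

47.7 mg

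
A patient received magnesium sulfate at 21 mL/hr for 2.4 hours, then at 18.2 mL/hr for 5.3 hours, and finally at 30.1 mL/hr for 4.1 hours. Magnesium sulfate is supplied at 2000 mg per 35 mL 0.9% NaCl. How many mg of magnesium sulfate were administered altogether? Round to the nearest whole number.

Concentration = 2000 mg ÷ 35 mL = 57.14286 mg/mL
Stage 1: 21 mL/hr × 2.4 hr = 50.4 mL → 50.4 mL × 57.14286 mg/mL = 2880 mg
Stage 2: 18.2 mL/hr × 5.3 hr = 96.46 mL → 96.46 mL × 57.14286 mg/mL = 5512 mg
Stage 3: 30.1 mL/hr × 4.1 hr = 123.41 mL → 123.41 mL × 57.14286 mg/mL = 7052 mg
Total = 2880 + 5512 + 7052 = 15444 mg

15444 mg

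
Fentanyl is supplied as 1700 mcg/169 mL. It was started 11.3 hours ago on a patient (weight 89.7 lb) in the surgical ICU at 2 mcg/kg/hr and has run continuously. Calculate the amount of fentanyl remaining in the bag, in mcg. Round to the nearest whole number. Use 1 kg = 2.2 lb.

Weight = 89.7 lb ÷ 2.2 lb/kg = 40.77273 kg
Dose = 2 mcg/kg/hr × 40.77273 kg = 81.54545 mcg/hr
Concentration = 1700 mcg ÷ 169 mL = 10.05917 mcg/mL
Rate = 81.54545 mcg/hr ÷ 10.05917 mcg/mL = 8.106578 mL/hr
Volume infused = 8.106578 mL/hr × 11.3 hr = 91.60433 mL
Volume remaining = 169 − 91.60433 = 77.39567 mL
Drug remaining = 77.39567 mL × 10.05917 mcg/mL = 778.5364 mcg

779 mcg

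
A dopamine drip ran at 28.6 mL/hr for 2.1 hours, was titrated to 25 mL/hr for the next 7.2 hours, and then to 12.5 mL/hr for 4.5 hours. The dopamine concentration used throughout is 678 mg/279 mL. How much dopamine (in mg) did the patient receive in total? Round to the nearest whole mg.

720 mg

Concentration = 678 mg ÷ 279 mL = 2.430108 mg/mL
Stage 1: 28.6 mL/hr × 2.1 hr = 60.06 mL → 60.06 mL × 2.430108 mg/mL = 145.9523 mg
Stage 2: 25 mL/hr × 7.2 hr = 180 mL → 180 mL × 2.430108 mg/mL = 437.4194 mg
Stage 3: 12.5 mL/hr × 4.5 hr = 56.25 mL → 56.25 mL × 2.430108 mg/mL = 136.6935 mg
Total = 145.9523 + 437.4194 + 136.6935 = 720.0652 mg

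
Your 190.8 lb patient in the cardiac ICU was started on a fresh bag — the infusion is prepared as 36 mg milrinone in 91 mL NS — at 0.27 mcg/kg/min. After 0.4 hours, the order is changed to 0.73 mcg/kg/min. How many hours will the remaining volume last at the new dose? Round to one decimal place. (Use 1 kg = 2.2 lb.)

9.3 hours

Initial rate:
Weight = 190.8 lb ÷ 2.2 lb/kg = 86.72727 kg
Dose = 0.27 mcg/kg/min × 86.72727 kg = 23.41636 mcg/min
23.41636 mcg/min × 60 min/hr = 1404.982 mcg/hr
Concentration = 36 mg ÷ 91 mL = 0.3956044 mg/mL = 395.6044 mcg/mL
Rate = 1404.982 mcg/hr ÷ 395.6044 mcg/mL = 3.551482 mL/hr
Volume infused so far = 3.551482 mL/hr × 0.4 hr = 1.420593 mL
Volume remaining = 91 − 1.420593 = 89.57941 mL
New rate:
Dose = 0.73 mcg/kg/min × 86.72727 kg = 63.31091 mcg/min
63.31091 mcg/min × 60 min/hr = 3798.655 mcg/hr
Rate = 3798.655 mcg/hr ÷ 395.6044 mcg/mL = 9.602155 mL/hr
Time remaining = 89.57941 mL ÷ 9.602155 mL/hr = 9.329095 hr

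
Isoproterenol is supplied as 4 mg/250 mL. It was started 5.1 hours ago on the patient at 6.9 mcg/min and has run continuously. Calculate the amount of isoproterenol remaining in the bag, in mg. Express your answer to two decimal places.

6.9 mcg/min × 60 min/hr = 414 mcg/hr
Concentration = 4 mg ÷ 250 mL = 0.016 mg/mL = 16 mcg/mL
Rate = 414 mcg/hr ÷ 16 mcg/mL = 25.875 mL/hr
Volume infused = 25.875 mL/hr × 5.1 hr = 131.9625 mL
Volume remaining = 250 − 131.9625 = 118.0375 mL
Drug remaining = 118.0375 mL × 16 mcg/mL = 1888.6 mcg = 1.8886 mg

1.89 mg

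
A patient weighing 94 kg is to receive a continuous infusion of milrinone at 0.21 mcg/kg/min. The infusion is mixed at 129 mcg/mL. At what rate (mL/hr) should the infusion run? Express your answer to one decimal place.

9.2 mL/hr

Dose = 0.21 mcg/kg/min × 94 kg = 19.74 mcg/min
19.74 mcg/min × 60 min/hr = 1184.4 mcg/hr
Rate = 1184.4 mcg/hr ÷ 129 mcg/mL = 9.181395 mL/hr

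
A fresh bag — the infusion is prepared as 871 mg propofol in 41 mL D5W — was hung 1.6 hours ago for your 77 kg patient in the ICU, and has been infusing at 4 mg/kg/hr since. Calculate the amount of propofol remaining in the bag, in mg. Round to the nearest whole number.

Dose = 4 mg/kg/hr × 77 kg = 308 mg/hr
Concentration = 871 mg ÷ 41 mL = 21.2439 mg/mL
Rate = 308 mg/hr ÷ 21.2439 mg/mL = 14.49828 mL/hr
Volume infused = 14.49828 mL/hr × 1.6 hr = 23.19724 mL
Volume remaining = 41 − 23.19724 = 17.80276 mL
Drug remaining = 17.80276 mL × 21.2439 mg/mL = 378.2 mg

378 mg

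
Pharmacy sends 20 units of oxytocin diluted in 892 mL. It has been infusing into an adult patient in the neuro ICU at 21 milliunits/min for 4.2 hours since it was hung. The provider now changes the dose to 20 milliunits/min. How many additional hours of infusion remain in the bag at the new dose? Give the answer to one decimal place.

Initial rate:
21 milliunits/min × 60 min/hr = 1260 milliunits/hr
Concentration = 20 units ÷ 892 mL = 0.02242152 units/mL = 22.42152 milliunits/mL
Rate = 1260 milliunits/hr ÷ 22.42152 milliunits/mL = 56.196 mL/hr
Volume infused so far = 56.196 mL/hr × 4.2 hr = 236.0232 mL
Volume remaining = 892 − 236.0232 = 655.9768 mL
New rate:
20 milliunits/min × 60 min/hr = 1200 milliunits/hr
Rate = 1200 milliunits/hr ÷ 22.42152 milliunits/mL = 53.52 mL/hr
Time remaining = 655.9768 mL ÷ 53.52 mL/hr = 12.25667 hr

12.3 hours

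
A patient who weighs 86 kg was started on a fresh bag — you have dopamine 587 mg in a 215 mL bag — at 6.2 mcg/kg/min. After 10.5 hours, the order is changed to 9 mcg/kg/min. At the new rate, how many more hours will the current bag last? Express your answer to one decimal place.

5.4 hours

Initial rate:
Dose = 6.2 mcg/kg/min × 86 kg = 533.2 mcg/min
533.2 mcg/min × 60 min/hr = 31992 mcg/hr
Concentration = 587 mg ÷ 215 mL = 2.730233 mg/mL = 2730.233 mcg/mL
Rate = 31992 mcg/hr ÷ 2730.233 mcg/mL = 11.71768 mL/hr
Volume infused so far = 11.71768 mL/hr × 10.5 hr = 123.0357 mL
Volume remaining = 215 − 123.0357 = 91.96433 mL
New rate:
Dose = 9 mcg/kg/min × 86 kg = 774 mcg/min
774 mcg/min × 60 min/hr = 46440 mcg/hr
Rate = 46440 mcg/hr ÷ 2730.233 mcg/mL = 17.00954 mL/hr
Time remaining = 91.96433 mL ÷ 17.00954 mL/hr = 5.406632 hr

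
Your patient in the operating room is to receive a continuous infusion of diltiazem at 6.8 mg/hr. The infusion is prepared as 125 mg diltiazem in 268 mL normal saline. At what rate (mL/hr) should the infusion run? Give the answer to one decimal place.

Concentration = 125 mg ÷ 268 mL = 0.4664179 mg/mL
Rate = 6.8 mg/hr ÷ 0.4664179 mg/mL = 14.5792 mL/hr

14.6 mL/hr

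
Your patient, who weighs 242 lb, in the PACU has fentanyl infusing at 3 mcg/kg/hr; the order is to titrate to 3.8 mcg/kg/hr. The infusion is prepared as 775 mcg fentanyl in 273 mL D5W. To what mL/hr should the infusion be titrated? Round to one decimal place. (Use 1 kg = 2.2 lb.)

Weight = 242 lb ÷ 2.2 lb/kg = 110 kg
Dose = 3.8 mcg/kg/hr × 110 kg = 418 mcg/hr
Concentration = 775 mcg ÷ 273 mL = 2.838828 mcg/mL
Rate = 418 mcg/hr ÷ 2.838828 mcg/mL = 147.2439 mL/hr

147.2 mL/hr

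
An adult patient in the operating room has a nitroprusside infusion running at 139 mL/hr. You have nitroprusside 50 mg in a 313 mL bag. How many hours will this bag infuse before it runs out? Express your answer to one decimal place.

Duration = 313 mL ÷ 139 mL/hr = 2.251799 hr

2.3 hours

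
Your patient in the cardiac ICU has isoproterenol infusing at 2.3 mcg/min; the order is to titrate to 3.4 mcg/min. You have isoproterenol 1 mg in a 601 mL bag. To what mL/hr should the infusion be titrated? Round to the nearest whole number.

3.4 mcg/min × 60 min/hr = 204 mcg/hr
Concentration = 1 mg ÷ 601 mL = 0.001663894 mg/mL = 1.663894 mcg/mL
Rate = 204 mcg/hr ÷ 1.663894 mcg/mL = 122.604 mL/hr

123 mL/hr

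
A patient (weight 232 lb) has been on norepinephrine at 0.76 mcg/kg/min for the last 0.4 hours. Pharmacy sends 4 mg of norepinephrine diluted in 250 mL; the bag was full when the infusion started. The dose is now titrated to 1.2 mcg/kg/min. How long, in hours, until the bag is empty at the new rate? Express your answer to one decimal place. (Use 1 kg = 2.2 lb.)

0.3 hours

Initial rate:
Weight = 232 lb ÷ 2.2 lb/kg = 105.4545 kg
Dose = 0.76 mcg/kg/min × 105.4545 kg = 80.14545 mcg/min
80.14545 mcg/min × 60 min/hr = 4808.727 mcg/hr
Concentration = 4 mg ÷ 250 mL = 0.016 mg/mL = 16 mcg/mL
Rate = 4808.727 mcg/hr ÷ 16 mcg/mL = 300.5455 mL/hr
Volume infused so far = 300.5455 mL/hr × 0.4 hr = 120.2182 mL
Volume remaining = 250 − 120.2182 = 129.7818 mL
New rate:
Dose = 1.2 mcg/kg/min × 105.4545 kg = 126.5455 mcg/min
126.5455 mcg/min × 60 min/hr = 7592.727 mcg/hr
Rate = 7592.727 mcg/hr ÷ 16 mcg/mL = 474.5455 mL/hr
Time remaining = 129.7818 mL ÷ 474.5455 mL/hr = 0.2734866 hr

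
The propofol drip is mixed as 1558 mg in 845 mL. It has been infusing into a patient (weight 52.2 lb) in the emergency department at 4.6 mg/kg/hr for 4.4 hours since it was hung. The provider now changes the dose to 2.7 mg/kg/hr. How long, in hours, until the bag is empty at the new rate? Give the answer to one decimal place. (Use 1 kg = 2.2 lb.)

Initial rate:
Weight = 52.2 lb ÷ 2.2 lb/kg = 23.72727 kg
Dose = 4.6 mg/kg/hr × 23.72727 kg = 109.1455 mg/hr
Concentration = 1558 mg ÷ 845 mL = 1.843787 mg/mL
Rate = 109.1455 mg/hr ÷ 1.843787 mg/mL = 59.19635 mL/hr
Volume infused so far = 59.19635 mL/hr × 4.4 hr = 260.4639 mL
Volume remaining = 845 − 260.4639 = 584.5361 mL
New rate:
Dose = 2.7 mg/kg/hr × 23.72727 kg = 64.06364 mg/hr
Rate = 64.06364 mg/hr ÷ 1.843787 mg/mL = 34.74568 mL/hr
Time remaining = 584.5361 mL ÷ 34.74568 mL/hr = 16.82327 hr

16.8 hours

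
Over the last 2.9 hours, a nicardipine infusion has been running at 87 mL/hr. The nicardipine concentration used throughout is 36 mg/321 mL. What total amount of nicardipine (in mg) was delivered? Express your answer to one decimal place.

28.3 mg

Concentration = 36 mg ÷ 321 mL = 0.1121495 mg/mL
Drug rate = 87 mL/hr × 0.1121495 mg/mL = 9.757009 mg/hr
Total = 9.757009 mg/hr × 2.9 hr = 28.29533 mg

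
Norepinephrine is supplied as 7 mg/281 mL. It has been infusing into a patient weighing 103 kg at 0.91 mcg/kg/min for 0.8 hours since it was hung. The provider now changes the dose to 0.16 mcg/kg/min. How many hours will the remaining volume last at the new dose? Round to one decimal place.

Initial rate:
Dose = 0.91 mcg/kg/min × 103 kg = 93.73 mcg/min
93.73 mcg/min × 60 min/hr = 5623.8 mcg/hr
Concentration = 7 mg ÷ 281 mL = 0.02491103 mg/mL = 24.91103 mcg/mL
Rate = 5623.8 mcg/hr ÷ 24.91103 mcg/mL = 225.7554 mL/hr
Volume infused so far = 225.7554 mL/hr × 0.8 hr = 180.6043 mL
Volume remaining = 281 − 180.6043 = 100.3957 mL
New rate:
Dose = 0.16 mcg/kg/min × 103 kg = 16.48 mcg/min
16.48 mcg/min × 60 min/hr = 988.8 mcg/hr
Rate = 988.8 mcg/hr ÷ 24.91103 mcg/mL = 39.69326 mL/hr
Time remaining = 100.3957 mL ÷ 39.69326 mL/hr = 2.529288 hr

2.5 hours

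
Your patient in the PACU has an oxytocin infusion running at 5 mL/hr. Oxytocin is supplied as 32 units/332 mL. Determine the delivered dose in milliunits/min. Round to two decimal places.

Concentration = 32 units ÷ 332 mL = 0.09638554 units/mL = 96.38554 milliunits/mL
Drug rate = 5 mL/hr × 96.38554 milliunits/mL = 481.9277 milliunits/hr
481.9277 milliunits/hr ÷ 60 min/hr = 8.032129 milliunits/min

8.03 milliunits/min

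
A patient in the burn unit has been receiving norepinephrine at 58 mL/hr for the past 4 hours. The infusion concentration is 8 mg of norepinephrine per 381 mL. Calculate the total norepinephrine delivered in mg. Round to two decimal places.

4.87 mg

Concentration = 8 mg ÷ 381 mL = 0.02099738 mg/mL = 20.99738 mcg/mL
Drug rate = 58 mL/hr × 20.99738 mcg/mL = 1217.848 mcg/hr
Total = 1217.848 mcg/hr × 4 hr = 4871.391 mcg = 4.871391 mg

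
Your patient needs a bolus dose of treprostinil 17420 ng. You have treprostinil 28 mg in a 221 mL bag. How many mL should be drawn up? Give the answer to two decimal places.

0.14 mL

Concentration = 28 mg ÷ 221 mL = 0.1266968 mg/mL = 126696.8 ng/mL
Volume = 17420 ng ÷ 126696.8 ng/mL = 0.1374936 mL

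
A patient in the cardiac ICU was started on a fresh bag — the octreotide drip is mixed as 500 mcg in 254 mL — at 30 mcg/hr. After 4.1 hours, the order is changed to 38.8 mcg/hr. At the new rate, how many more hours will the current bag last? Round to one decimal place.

Initial rate:
Concentration = 500 mcg ÷ 254 mL = 1.968504 mcg/mL
Rate = 30 mcg/hr ÷ 1.968504 mcg/mL = 15.24 mL/hr
Volume infused so far = 15.24 mL/hr × 4.1 hr = 62.484 mL
Volume remaining = 254 − 62.484 = 191.516 mL
New rate:
Rate = 38.8 mcg/hr ÷ 1.968504 mcg/mL = 19.7104 mL/hr
Time remaining = 191.516 mL ÷ 19.7104 mL/hr = 9.716495 hr

9.7 hours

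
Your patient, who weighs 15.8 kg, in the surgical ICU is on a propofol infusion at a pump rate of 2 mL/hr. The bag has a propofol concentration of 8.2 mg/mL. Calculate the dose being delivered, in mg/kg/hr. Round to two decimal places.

Drug rate = 2 mL/hr × 8.2 mg/mL = 16.4 mg/hr
16.4 mg/hr ÷ 15.8 kg = 1.037975 mg/kg/hr

1.04 mg/kg/hr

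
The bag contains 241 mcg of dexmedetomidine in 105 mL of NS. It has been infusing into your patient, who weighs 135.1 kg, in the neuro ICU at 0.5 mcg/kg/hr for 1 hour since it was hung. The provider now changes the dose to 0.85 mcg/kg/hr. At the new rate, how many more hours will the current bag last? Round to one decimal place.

1.5 hours

Initial rate:
Dose = 0.5 mcg/kg/hr × 135.1 kg = 67.55 mcg/hr
Concentration = 241 mcg ÷ 105 mL = 2.295238 mcg/mL
Rate = 67.55 mcg/hr ÷ 2.295238 mcg/mL = 29.4305 mL/hr
Volume infused so far = 29.4305 mL/hr × 1 hr = 29.4305 mL
Volume remaining = 105 − 29.4305 = 75.5695 mL
New rate:
Dose = 0.85 mcg/kg/hr × 135.1 kg = 114.835 mcg/hr
Rate = 114.835 mcg/hr ÷ 2.295238 mcg/mL = 50.03185 mL/hr
Time remaining = 75.5695 mL ÷ 50.03185 mL/hr = 1.510428 hr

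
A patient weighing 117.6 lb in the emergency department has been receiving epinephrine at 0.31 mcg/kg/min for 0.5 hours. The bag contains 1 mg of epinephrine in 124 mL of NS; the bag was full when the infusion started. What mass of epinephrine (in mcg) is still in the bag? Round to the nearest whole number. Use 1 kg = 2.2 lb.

Weight = 117.6 lb ÷ 2.2 lb/kg = 53.45455 kg
Dose = 0.31 mcg/kg/min × 53.45455 kg = 16.57091 mcg/min
16.57091 mcg/min × 60 min/hr = 994.2545 mcg/hr
Concentration = 1 mg ÷ 124 mL = 0.008064516 mg/mL = 8.064516 mcg/mL
Rate = 994.2545 mcg/hr ÷ 8.064516 mcg/mL = 123.2876 mL/hr
Volume infused = 123.2876 mL/hr × 0.5 hr = 61.64378 mL
Volume remaining = 124 − 61.64378 = 62.35622 mL
Drug remaining = 62.35622 mL × 8.064516 mcg/mL = 502.8727 mcg

503 mcg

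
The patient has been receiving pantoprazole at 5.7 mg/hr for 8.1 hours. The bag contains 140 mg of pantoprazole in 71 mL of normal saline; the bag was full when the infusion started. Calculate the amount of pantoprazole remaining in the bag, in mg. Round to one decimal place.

93.8 mg

Concentration = 140 mg ÷ 71 mL = 1.971831 mg/mL
Rate = 5.7 mg/hr ÷ 1.971831 mg/mL = 2.890714 mL/hr
Volume infused = 2.890714 mL/hr × 8.1 hr = 23.41479 mL
Volume remaining = 71 − 23.41479 = 47.58521 mL
Drug remaining = 47.58521 mL × 1.971831 mg/mL = 93.83 mg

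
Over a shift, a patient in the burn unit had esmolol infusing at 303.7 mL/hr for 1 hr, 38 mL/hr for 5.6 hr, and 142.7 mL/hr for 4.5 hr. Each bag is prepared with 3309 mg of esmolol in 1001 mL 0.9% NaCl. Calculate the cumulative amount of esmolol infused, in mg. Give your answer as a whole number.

Concentration = 3309 mg ÷ 1001 mL = 3.305694 mg/mL
Stage 1: 303.7 mL/hr × 1 hr = 303.7 mL → 303.7 mL × 3.305694 mg/mL = 1003.939 mg
Stage 2: 38 mL/hr × 5.6 hr = 212.8 mL → 212.8 mL × 3.305694 mg/mL = 703.4517 mg
Stage 3: 142.7 mL/hr × 4.5 hr = 642.15 mL → 642.15 mL × 3.305694 mg/mL = 2122.752 mg
Total = 1003.939 + 703.4517 + 2122.752 = 3830.143 mg

3830 mg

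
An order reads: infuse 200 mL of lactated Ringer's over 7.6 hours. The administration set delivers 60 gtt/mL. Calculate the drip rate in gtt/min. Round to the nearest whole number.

200 mL ÷ (7.6 hr × 60 = 456 min) = 0.4385965 mL/min
0.4385965 mL/min × 60 gtt/mL = 26.31579 gtt/min

26 gtt/min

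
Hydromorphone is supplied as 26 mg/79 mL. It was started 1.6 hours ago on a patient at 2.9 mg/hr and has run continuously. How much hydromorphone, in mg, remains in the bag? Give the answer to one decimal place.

Concentration = 26 mg ÷ 79 mL = 0.3291139 mg/mL
Rate = 2.9 mg/hr ÷ 0.3291139 mg/mL = 8.811538 mL/hr
Volume infused = 8.811538 mL/hr × 1.6 hr = 14.09846 mL
Volume remaining = 79 − 14.09846 = 64.90154 mL
Drug remaining = 64.90154 mL × 0.3291139 mg/mL = 21.36 mg

21.4 mg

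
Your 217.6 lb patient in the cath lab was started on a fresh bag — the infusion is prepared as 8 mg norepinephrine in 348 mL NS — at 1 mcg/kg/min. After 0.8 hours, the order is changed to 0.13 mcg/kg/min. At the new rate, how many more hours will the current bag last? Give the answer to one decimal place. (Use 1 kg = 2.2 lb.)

4.2 hours

Initial rate:
Weight = 217.6 lb ÷ 2.2 lb/kg = 98.90909 kg
Dose = 1 mcg/kg/min × 98.90909 kg = 98.90909 mcg/min
98.90909 mcg/min × 60 min/hr = 5934.545 mcg/hr
Concentration = 8 mg ÷ 348 mL = 0.02298851 mg/mL = 22.98851 mcg/mL
Rate = 5934.545 mcg/hr ÷ 22.98851 mcg/mL = 258.1527 mL/hr
Volume infused so far = 258.1527 mL/hr × 0.8 hr = 206.5222 mL
Volume remaining = 348 − 206.5222 = 141.4778 mL
New rate:
Dose = 0.13 mcg/kg/min × 98.90909 kg = 12.85818 mcg/min
12.85818 mcg/min × 60 min/hr = 771.4909 mcg/hr
Rate = 771.4909 mcg/hr ÷ 22.98851 mcg/mL = 33.55985 mL/hr
Time remaining = 141.4778 mL ÷ 33.55985 mL/hr = 4.215686 hr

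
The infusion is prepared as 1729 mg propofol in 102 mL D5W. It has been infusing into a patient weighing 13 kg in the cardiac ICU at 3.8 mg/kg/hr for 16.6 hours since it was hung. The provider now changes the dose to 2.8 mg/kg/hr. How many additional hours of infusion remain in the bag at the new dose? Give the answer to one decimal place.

25.0 hours

Initial rate:
Dose = 3.8 mg/kg/hr × 13 kg = 49.4 mg/hr
Concentration = 1729 mg ÷ 102 mL = 16.95098 mg/mL
Rate = 49.4 mg/hr ÷ 16.95098 mg/mL = 2.914286 mL/hr
Volume infused so far = 2.914286 mL/hr × 16.6 hr = 48.37714 mL
Volume remaining = 102 − 48.37714 = 53.62286 mL
New rate:
Dose = 2.8 mg/kg/hr × 13 kg = 36.4 mg/hr
Rate = 36.4 mg/hr ÷ 16.95098 mg/mL = 2.147368 mL/hr
Time remaining = 53.62286 mL ÷ 2.147368 mL/hr = 24.97143 hr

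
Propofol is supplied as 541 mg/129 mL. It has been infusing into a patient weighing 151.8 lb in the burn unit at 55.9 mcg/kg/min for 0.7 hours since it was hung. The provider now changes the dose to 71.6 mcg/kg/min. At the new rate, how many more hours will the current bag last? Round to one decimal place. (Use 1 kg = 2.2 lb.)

1.3 hours

Initial rate:
Weight = 151.8 lb ÷ 2.2 lb/kg = 69 kg
Dose = 55.9 mcg/kg/min × 69 kg = 3857.1 mcg/min
3857.1 mcg/min × 60 min/hr = 231426 mcg/hr
Concentration = 541 mg ÷ 129 mL = 4.193798 mg/mL = 4193.798 mcg/mL
Rate = 231426 mcg/hr ÷ 4193.798 mcg/mL = 55.18291 mL/hr
Volume infused so far = 55.18291 mL/hr × 0.7 hr = 38.62804 mL
Volume remaining = 129 − 38.62804 = 90.37196 mL
New rate:
Dose = 71.6 mcg/kg/min × 69 kg = 4940.4 mcg/min
4940.4 mcg/min × 60 min/hr = 296424 mcg/hr
Rate = 296424 mcg/hr ÷ 4193.798 mcg/mL = 70.68151 mL/hr
Time remaining = 90.37196 mL ÷ 70.68151 mL/hr = 1.27858 hr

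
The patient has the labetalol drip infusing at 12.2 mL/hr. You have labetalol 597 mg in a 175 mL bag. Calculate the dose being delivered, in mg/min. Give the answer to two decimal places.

0.69 mg/min

Concentration = 597 mg ÷ 175 mL = 3.411429 mg/mL
Drug rate = 12.2 mL/hr × 3.411429 mg/mL = 41.61943 mg/hr
41.61943 mg/hr ÷ 60 min/hr = 0.6936571 mg/min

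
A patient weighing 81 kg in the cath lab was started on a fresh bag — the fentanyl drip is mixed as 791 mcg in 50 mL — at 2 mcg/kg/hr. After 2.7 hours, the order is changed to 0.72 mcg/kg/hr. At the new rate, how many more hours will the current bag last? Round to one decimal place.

Initial rate:
Dose = 2 mcg/kg/hr × 81 kg = 162 mcg/hr
Concentration = 791 mcg ÷ 50 mL = 15.82 mcg/mL
Rate = 162 mcg/hr ÷ 15.82 mcg/mL = 10.2402 mL/hr
Volume infused so far = 10.2402 mL/hr × 2.7 hr = 27.64855 mL
Volume remaining = 50 − 27.64855 = 22.35145 mL
New rate:
Dose = 0.72 mcg/kg/hr × 81 kg = 58.32 mcg/hr
Rate = 58.32 mcg/hr ÷ 15.82 mcg/mL = 3.686473 mL/hr
Time remaining = 22.35145 mL ÷ 3.686473 mL/hr = 6.0631 hr

6.1 hours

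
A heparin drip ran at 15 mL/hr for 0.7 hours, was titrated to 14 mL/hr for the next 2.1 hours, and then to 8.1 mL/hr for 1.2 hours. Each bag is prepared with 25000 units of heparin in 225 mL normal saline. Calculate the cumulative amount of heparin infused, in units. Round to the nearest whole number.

Concentration = 25000 units ÷ 225 mL = 111.1111 units/mL
Stage 1: 15 mL/hr × 0.7 hr = 10.5 mL → 10.5 mL × 111.1111 units/mL = 1166.667 units
Stage 2: 14 mL/hr × 2.1 hr = 29.4 mL → 29.4 mL × 111.1111 units/mL = 3266.667 units
Stage 3: 8.1 mL/hr × 1.2 hr = 9.72 mL → 9.72 mL × 111.1111 units/mL = 1080 units
Total = 1166.667 + 3266.667 + 1080 = 5513.333 units

5513 units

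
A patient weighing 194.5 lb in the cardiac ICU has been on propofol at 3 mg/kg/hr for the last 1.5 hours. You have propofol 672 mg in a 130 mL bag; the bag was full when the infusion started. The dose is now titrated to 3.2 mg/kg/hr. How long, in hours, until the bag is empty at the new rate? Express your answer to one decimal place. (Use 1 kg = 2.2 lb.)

1.0 hours

Initial rate:
Weight = 194.5 lb ÷ 2.2 lb/kg = 88.40909 kg
Dose = 3 mg/kg/hr × 88.40909 kg = 265.2273 mg/hr
Concentration = 672 mg ÷ 130 mL = 5.169231 mg/mL
Rate = 265.2273 mg/hr ÷ 5.169231 mg/mL = 51.30885 mL/hr
Volume infused so far = 51.30885 mL/hr × 1.5 hr = 76.96327 mL
Volume remaining = 130 − 76.96327 = 53.03673 mL
New rate:
Dose = 3.2 mg/kg/hr × 88.40909 kg = 282.9091 mg/hr
Rate = 282.9091 mg/hr ÷ 5.169231 mg/mL = 54.72944 mL/hr
Time remaining = 53.03673 mL ÷ 54.72944 mL/hr = 0.9690713 hr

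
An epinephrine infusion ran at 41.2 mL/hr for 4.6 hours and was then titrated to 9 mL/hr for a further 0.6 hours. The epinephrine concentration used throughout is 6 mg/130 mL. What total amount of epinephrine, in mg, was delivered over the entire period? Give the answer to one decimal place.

Concentration = 6 mg ÷ 130 mL = 0.04615385 mg/mL
Stage 1: 41.2 mL/hr × 4.6 hr = 189.52 mL → 189.52 mL × 0.04615385 mg/mL = 8.747077 mg
Stage 2: 9 mL/hr × 0.6 hr = 5.4 mL → 5.4 mL × 0.04615385 mg/mL = 0.2492308 mg
Total = 8.747077 + 0.2492308 = 8.996308 mg

9.0 mg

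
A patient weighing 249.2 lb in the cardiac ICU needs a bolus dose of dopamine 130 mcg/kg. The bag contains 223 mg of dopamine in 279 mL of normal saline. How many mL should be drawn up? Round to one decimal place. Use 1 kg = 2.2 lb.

18.4 mL

Weight = 249.2 lb ÷ 2.2 lb/kg = 113.2727 kg
Dose = 130 mcg/kg × 113.2727 kg = 14725.45 mcg
Concentration = 223 mg ÷ 279 mL = 0.7992832 mg/mL = 799.2832 mcg/mL
Volume = 14725.45 mcg ÷ 799.2832 mcg/mL = 18.42333 mL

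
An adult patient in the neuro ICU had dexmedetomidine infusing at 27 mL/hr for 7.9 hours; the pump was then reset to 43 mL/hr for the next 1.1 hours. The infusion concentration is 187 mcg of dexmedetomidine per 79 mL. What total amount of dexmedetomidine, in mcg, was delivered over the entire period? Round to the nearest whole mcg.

617 mcg

Concentration = 187 mcg ÷ 79 mL = 2.367089 mcg/mL
Stage 1: 27 mL/hr × 7.9 hr = 213.3 mL → 213.3 mL × 2.367089 mcg/mL = 504.9 mcg
Stage 2: 43 mL/hr × 1.1 hr = 47.3 mL → 47.3 mL × 2.367089 mcg/mL = 111.9633 mcg
Total = 504.9 + 111.9633 = 616.8633 mcg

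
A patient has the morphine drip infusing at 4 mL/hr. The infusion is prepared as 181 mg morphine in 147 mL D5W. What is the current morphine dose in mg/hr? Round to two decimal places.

4.93 mg/hr

Concentration = 181 mg ÷ 147 mL = 1.231293 mg/mL
Drug rate = 4 mL/hr × 1.231293 mg/mL = 4.92517 mg/hr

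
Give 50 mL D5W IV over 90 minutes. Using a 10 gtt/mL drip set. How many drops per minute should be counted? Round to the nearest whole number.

6 gtt/min

50 mL ÷ (90 min) = 0.5555556 mL/min
0.5555556 mL/min × 10 gtt/mL = 5.555556 gtt/min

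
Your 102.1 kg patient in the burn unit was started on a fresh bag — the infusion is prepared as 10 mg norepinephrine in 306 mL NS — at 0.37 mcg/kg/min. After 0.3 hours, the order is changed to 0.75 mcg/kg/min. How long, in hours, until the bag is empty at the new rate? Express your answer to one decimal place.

Initial rate:
Dose = 0.37 mcg/kg/min × 102.1 kg = 37.777 mcg/min
37.777 mcg/min × 60 min/hr = 2266.62 mcg/hr
Concentration = 10 mg ÷ 306 mL = 0.03267974 mg/mL = 32.67974 mcg/mL
Rate = 2266.62 mcg/hr ÷ 32.67974 mcg/mL = 69.35857 mL/hr
Volume infused so far = 69.35857 mL/hr × 0.3 hr = 20.80757 mL
Volume remaining = 306 − 20.80757 = 285.1924 mL
New rate:
Dose = 0.75 mcg/kg/min × 102.1 kg = 76.575 mcg/min
76.575 mcg/min × 60 min/hr = 4594.5 mcg/hr
Rate = 4594.5 mcg/hr ÷ 32.67974 mcg/mL = 140.5917 mL/hr
Time remaining = 285.1924 mL ÷ 140.5917 mL/hr = 2.028515 hr

2.0 hours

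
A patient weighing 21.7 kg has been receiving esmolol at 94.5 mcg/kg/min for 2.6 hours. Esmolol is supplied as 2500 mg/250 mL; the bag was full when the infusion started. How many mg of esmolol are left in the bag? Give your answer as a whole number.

Dose = 94.5 mcg/kg/min × 21.7 kg = 2050.65 mcg/min
2050.65 mcg/min × 60 min/hr = 123039 mcg/hr
Concentration = 2500 mg ÷ 250 mL = 10 mg/mL = 10000 mcg/mL
Rate = 123039 mcg/hr ÷ 10000 mcg/mL = 12.3039 mL/hr
Volume infused = 12.3039 mL/hr × 2.6 hr = 31.99014 mL
Volume remaining = 250 − 31.99014 = 218.0099 mL
Drug remaining = 218.0099 mL × 10000 mcg/mL = 2180099 mcg = 2180.099 mg

2180 mg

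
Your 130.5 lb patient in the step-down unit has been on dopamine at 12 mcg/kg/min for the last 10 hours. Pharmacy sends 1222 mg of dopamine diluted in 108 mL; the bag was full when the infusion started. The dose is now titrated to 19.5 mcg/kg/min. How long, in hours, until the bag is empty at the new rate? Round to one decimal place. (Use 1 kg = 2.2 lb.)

11.5 hours

Initial rate:
Weight = 130.5 lb ÷ 2.2 lb/kg = 59.31818 kg
Dose = 12 mcg/kg/min × 59.31818 kg = 711.8182 mcg/min
711.8182 mcg/min × 60 min/hr = 42709.09 mcg/hr
Concentration = 1222 mg ÷ 108 mL = 11.31481 mg/mL = 11314.81 mcg/mL
Rate = 42709.09 mcg/hr ÷ 11314.81 mcg/mL = 3.774617 mL/hr
Volume infused so far = 3.774617 mL/hr × 10 hr = 37.74617 mL
Volume remaining = 108 − 37.74617 = 70.25383 mL
New rate:
Dose = 19.5 mcg/kg/min × 59.31818 kg = 1156.705 mcg/min
1156.705 mcg/min × 60 min/hr = 69402.27 mcg/hr
Rate = 69402.27 mcg/hr ÷ 11314.81 mcg/mL = 6.133752 mL/hr
Time remaining = 70.25383 mL ÷ 6.133752 mL/hr = 11.45365 hr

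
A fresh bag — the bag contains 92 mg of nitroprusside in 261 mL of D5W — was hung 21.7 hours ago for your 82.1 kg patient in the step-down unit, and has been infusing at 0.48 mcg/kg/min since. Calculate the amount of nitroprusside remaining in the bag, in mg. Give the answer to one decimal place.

Dose = 0.48 mcg/kg/min × 82.1 kg = 39.408 mcg/min
39.408 mcg/min × 60 min/hr = 2364.48 mcg/hr
Concentration = 92 mg ÷ 261 mL = 0.3524904 mg/mL = 352.4904 mcg/mL
Rate = 2364.48 mcg/hr ÷ 352.4904 mcg/mL = 6.707927 mL/hr
Volume infused = 6.707927 mL/hr × 21.7 hr = 145.562 mL
Volume remaining = 261 − 145.562 = 115.438 mL
Drug remaining = 115.438 mL × 352.4904 mcg/mL = 40690.78 mcg = 40.69078 mg

40.7 mg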